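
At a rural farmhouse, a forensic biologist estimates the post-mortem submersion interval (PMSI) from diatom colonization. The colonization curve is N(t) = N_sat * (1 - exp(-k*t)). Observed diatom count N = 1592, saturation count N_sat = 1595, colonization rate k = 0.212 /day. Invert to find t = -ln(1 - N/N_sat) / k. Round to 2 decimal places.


PMSI from diatom colonization curve:
N / N_sat = 1592 / 1595 = 0.998119
1 - N/N_sat = 0.001881
ln(1 - N/N_sat) = -6.275952
t = -ln(1 - N/N_sat) / k = -(-6.275952) / 0.212 = 29.60 days

29.60


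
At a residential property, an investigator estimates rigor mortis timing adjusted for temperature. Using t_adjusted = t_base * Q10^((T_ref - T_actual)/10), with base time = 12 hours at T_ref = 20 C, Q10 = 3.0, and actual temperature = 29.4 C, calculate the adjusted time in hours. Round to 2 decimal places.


Rigor mortis time adjustment:
Exponent = (T_ref - T_actual) / 10 = (20 - 29.4) / 10 = -0.94
Q10 factor = 3.0^-0.94 = 0.35605
t_adjusted = 12 * 0.35605 = 4.27 hours

4.27


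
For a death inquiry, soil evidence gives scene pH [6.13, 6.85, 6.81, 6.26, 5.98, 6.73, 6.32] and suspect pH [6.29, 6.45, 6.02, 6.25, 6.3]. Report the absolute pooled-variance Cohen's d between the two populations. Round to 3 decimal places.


Pooled-variance Cohen's d for soil pH comparison:
Scene mean = 45.08 / 7 = 6.44
Suspect mean = 31.31 / 5 = 6.262
Scene sample variance s_s^2 = 0.123933
Suspect sample variance s_c^2 = 0.02407
Pooled variance = ((n_s-1)*s_s^2 + (n_c-1)*s_c^2) / (n_s + n_c - 2) = 0.083988
Pooled SD = sqrt(0.083988) = 0.289807
Mean difference = 0.178
|d| = |0.178| / 0.289807 = 0.614

0.614


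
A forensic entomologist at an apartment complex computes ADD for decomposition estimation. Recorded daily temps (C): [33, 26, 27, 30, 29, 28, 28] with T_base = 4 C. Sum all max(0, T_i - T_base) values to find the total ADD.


Computing ADD day by day:
Day 1: max(0, 33 - 4) = 29
Day 2: max(0, 26 - 4) = 22
Day 3: max(0, 27 - 4) = 23
Day 4: max(0, 30 - 4) = 26
Day 5: max(0, 29 - 4) = 25
Day 6: max(0, 28 - 4) = 24
Day 7: max(0, 28 - 4) = 24
Total ADD = 173

173


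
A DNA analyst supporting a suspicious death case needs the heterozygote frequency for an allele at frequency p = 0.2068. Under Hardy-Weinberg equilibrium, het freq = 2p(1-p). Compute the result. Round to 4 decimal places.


Hardy-Weinberg heterozygote frequency:
q = 1 - p = 1 - 0.2068 = 0.7932
2pq = 2 * 0.2068 * 0.7932 = 0.3281

0.3281


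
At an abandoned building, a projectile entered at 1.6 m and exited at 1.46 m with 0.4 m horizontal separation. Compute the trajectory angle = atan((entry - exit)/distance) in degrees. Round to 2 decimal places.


Bullet trajectory angle:
Height difference = 1.6 - 1.46 = 0.14 m
angle = atan(0.14 / 0.4)
angle = atan(0.35)
angle = 19.29 degrees

19.29


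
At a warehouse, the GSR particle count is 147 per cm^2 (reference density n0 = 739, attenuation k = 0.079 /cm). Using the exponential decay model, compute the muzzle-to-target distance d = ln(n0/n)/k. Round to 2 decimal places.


GSR distance calculation:
n0/n = 739 / 147 = 5.027211
ln(n0/n) = 1.614865
d = 1.614865 / 0.079 = 20.44 cm

20.44


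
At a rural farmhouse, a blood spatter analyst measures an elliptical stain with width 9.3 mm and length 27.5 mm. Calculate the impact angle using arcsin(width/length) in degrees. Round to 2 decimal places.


Blood spatter impact angle calculation:
width / length = 9.3 / 27.5 = 0.338182
angle = arcsin(0.338182)
angle = 19.77 degrees

19.77


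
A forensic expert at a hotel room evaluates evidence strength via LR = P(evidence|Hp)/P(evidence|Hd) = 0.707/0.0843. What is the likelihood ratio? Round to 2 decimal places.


Likelihood ratio calculation:
LR = P(E|Hp) / P(E|Hd)
LR = 0.707 / 0.0843
LR = 8.39

8.39


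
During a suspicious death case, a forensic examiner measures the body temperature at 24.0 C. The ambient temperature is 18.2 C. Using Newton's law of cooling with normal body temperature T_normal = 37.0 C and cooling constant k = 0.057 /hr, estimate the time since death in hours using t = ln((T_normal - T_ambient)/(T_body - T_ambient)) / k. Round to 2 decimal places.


Using Newton's law of cooling:
t = ln((T_normal - T_ambient) / (T_body - T_ambient)) / k
T_normal - T_ambient = 18.8
T_body - T_ambient = 5.8
Ratio = 3.241379
ln(ratio) = 1.175999
t = 1.175999 / 0.057 = 20.63 hours

20.63


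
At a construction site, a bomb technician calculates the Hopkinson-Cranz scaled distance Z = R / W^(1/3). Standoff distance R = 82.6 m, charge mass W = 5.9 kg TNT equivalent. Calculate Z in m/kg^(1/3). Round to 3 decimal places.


Scaled distance calculation:
W^(1/3) = 5.9^(1/3) = 1.806969
Z = R / W^(1/3) = 82.6 / 1.806969
Z = 45.712 m/kg^(1/3)

45.712


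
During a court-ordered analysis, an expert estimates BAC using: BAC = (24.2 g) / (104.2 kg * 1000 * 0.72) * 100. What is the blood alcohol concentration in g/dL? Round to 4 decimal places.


Applying the Widmark formula:
BAC = (dose_g / (body_wt * 1000 * r)) * 100
Denominator = 104.2 * 1000 * 0.72 = 75024
BAC = (24.2 / 75024) * 100
BAC = 0.0323 g/dL

0.0323


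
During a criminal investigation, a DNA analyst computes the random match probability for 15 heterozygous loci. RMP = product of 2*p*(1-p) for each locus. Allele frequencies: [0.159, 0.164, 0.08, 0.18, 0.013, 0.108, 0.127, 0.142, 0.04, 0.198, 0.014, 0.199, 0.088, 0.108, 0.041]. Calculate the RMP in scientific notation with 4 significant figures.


Computing RMP for 15 loci:
Locus 1: 2 * 0.159 * 0.841 = 0.267438
Locus 2: 2 * 0.164 * 0.836 = 0.274208
Locus 3: 2 * 0.08 * 0.92 = 0.1472
Locus 4: 2 * 0.18 * 0.82 = 0.2952
Locus 5: 2 * 0.013 * 0.987 = 0.025662
Locus 6: 2 * 0.108 * 0.892 = 0.192672
Locus 7: 2 * 0.127 * 0.873 = 0.221742
Locus 8: 2 * 0.142 * 0.858 = 0.243672
Locus 9: 2 * 0.04 * 0.96 = 0.0768
Locus 10: 2 * 0.198 * 0.802 = 0.317592
Locus 11: 2 * 0.014 * 0.986 = 0.027608
Locus 12: 2 * 0.199 * 0.801 = 0.318798
Locus 13: 2 * 0.088 * 0.912 = 0.160512
Locus 14: 2 * 0.108 * 0.892 = 0.192672
Locus 15: 2 * 0.041 * 0.959 = 0.078638
RMP = 4.445e-13

4.445e-13


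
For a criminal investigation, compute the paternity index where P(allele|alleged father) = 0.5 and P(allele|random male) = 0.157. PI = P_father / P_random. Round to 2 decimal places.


Paternity Index calculation:
PI = P(allele|father) / P(allele|random)
PI = 0.5 / 0.157
PI = 3.18

3.18


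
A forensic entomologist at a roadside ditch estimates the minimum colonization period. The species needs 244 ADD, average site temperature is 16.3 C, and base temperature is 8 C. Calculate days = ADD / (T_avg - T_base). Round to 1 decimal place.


Insect development time:
Effective temperature = avg_temp - T_base = 16.3 - 8 = 8.3 C
Days = ADD / effective_temp = 244 / 8.3 = 29.4 days

29.4


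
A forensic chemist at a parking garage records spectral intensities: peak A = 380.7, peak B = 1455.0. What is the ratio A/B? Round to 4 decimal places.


Spectral peak ratio:
Peak A = 380.7 counts
Peak B = 1455.0 counts
Ratio = 380.7 / 1455.0 = 0.2616

0.2616


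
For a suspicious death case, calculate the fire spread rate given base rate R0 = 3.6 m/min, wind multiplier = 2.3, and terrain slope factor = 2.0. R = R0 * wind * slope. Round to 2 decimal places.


Fire spread rate calculation:
R = R0 * wind_factor * slope_factor
= 3.6 * 2.3 * 2.0
= 8.28 * 2.0
= 16.56 m/min

16.56


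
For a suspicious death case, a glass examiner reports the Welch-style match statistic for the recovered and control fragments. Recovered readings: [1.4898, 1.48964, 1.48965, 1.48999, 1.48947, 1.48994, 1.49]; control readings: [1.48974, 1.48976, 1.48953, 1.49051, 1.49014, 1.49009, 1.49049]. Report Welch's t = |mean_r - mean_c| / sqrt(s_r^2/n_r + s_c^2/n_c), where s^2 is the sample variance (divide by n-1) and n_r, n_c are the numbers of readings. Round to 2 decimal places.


Welch's t-criterion for glass RI comparison:
Recovered mean = sum / n_r = 10.42849 / 7 = 1.4897843
Control mean = sum / n_c = 10.43026 / 7 = 1.4900371
Recovered sample variance s_r^2 = 4.18286e-08
Control sample variance s_c^2 = 1.44057e-07
Welch SE (unpooled) = sqrt(s_r^2/n_r + s_c^2/n_c) = sqrt(5.97551e-09 + 2.05796e-08) = sqrt(2.65551e-08) = 0.000162957
|mean_r - mean_c| = 0.000252857
t = 0.000252857 / 0.000162957 = 1.55

1.55


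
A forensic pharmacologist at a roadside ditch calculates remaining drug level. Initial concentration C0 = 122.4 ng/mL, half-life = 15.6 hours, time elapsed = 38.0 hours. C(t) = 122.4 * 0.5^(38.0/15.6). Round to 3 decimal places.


Drug concentration decay:
Number of half-lives = t / t_half = 38.0 / 15.6 = 2.435897
Decay factor = 0.5^2.435897 = 0.1848085
C(t) = 122.4 * 0.1848085 = 22.621 ng/mL

22.621


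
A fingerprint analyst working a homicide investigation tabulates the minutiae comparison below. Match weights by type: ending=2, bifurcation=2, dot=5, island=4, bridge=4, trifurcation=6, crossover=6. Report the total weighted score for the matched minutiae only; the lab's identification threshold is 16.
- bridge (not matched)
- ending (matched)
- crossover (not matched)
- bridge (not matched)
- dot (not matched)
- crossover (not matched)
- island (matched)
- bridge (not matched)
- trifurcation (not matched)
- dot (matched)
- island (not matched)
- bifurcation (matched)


Weighted minutiae match score:
  bridge: not matched, +0
  ending: matched, +2 (running total 2)
  crossover: not matched, +0
  bridge: not matched, +0
  dot: not matched, +0
  crossover: not matched, +0
  island: matched, +4 (running total 6)
  bridge: not matched, +0
  trifurcation: not matched, +0
  dot: matched, +5 (running total 11)
  island: not matched, +0
  bifurcation: matched, +2 (running total 13)
Total score = 13
Threshold = 16; verdict = inconclusive

13


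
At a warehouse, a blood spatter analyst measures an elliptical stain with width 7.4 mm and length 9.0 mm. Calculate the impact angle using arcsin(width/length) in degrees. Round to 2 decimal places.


Blood spatter impact angle calculation:
width / length = 7.4 / 9.0 = 0.822222
angle = arcsin(0.822222)
angle = 55.31 degrees

55.31


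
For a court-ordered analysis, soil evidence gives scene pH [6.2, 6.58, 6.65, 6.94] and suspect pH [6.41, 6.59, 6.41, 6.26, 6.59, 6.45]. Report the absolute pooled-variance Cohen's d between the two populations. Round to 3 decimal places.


Pooled-variance Cohen's d for soil pH comparison:
Scene mean = 26.37 / 4 = 6.5925
Suspect mean = 38.71 / 6 = 6.451667
Scene sample variance s_s^2 = 0.092758
Suspect sample variance s_c^2 = 0.015697
Pooled variance = ((n_s-1)*s_s^2 + (n_c-1)*s_c^2) / (n_s + n_c - 2) = 0.044595
Pooled SD = sqrt(0.044595) = 0.211175
Mean difference = 0.140833
|d| = |0.140833| / 0.211175 = 0.667

0.667


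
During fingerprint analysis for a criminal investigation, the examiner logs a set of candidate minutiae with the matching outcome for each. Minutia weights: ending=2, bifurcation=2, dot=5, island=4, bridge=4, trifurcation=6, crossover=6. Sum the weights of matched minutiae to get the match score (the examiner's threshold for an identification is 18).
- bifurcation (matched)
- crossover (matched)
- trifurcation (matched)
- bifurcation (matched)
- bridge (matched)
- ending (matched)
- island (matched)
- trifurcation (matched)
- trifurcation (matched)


Weighted minutiae match score:
  bifurcation: matched, +2 (running total 2)
  crossover: matched, +6 (running total 8)
  trifurcation: matched, +6 (running total 14)
  bifurcation: matched, +2 (running total 16)
  bridge: matched, +4 (running total 20)
  ending: matched, +2 (running total 22)
  island: matched, +4 (running total 26)
  trifurcation: matched, +6 (running total 32)
  trifurcation: matched, +6 (running total 38)
Total score = 38
Threshold = 18; verdict = identification

38


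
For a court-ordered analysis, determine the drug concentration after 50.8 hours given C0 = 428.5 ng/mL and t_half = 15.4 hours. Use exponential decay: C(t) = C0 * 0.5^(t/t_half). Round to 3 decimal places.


Drug concentration decay:
Number of half-lives = t / t_half = 50.8 / 15.4 = 3.298701
Decay factor = 0.5^3.298701 = 0.10162301
C(t) = 428.5 * 0.10162301 = 43.545 ng/mL

43.545


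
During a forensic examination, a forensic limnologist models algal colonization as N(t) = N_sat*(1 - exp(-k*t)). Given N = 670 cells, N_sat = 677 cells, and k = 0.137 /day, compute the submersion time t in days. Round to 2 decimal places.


PMSI from diatom colonization curve:
N / N_sat = 670 / 677 = 0.98966
1 - N/N_sat = 0.01034
ln(1 - N/N_sat) = -4.571735
t = -ln(1 - N/N_sat) / k = -(-4.571735) / 0.137 = 33.37 days

33.37


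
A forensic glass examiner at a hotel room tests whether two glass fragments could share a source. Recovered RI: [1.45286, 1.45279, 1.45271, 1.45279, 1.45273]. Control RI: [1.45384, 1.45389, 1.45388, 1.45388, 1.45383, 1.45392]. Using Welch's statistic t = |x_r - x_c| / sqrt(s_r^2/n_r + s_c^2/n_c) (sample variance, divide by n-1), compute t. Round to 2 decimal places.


Welch's t-criterion for glass RI comparison:
Recovered mean = sum / n_r = 7.26388 / 5 = 1.452776
Control mean = sum / n_c = 8.72324 / 6 = 1.4538733
Recovered sample variance s_r^2 = 3.48e-09
Control sample variance s_c^2 = 1.10667e-09
Welch SE (unpooled) = sqrt(s_r^2/n_r + s_c^2/n_c) = sqrt(6.96e-10 + 1.84444e-10) = sqrt(8.80444e-10) = 2.96723e-05
|mean_r - mean_c| = 0.00109733
t = 0.00109733 / 2.96723e-05 = 36.98

36.98


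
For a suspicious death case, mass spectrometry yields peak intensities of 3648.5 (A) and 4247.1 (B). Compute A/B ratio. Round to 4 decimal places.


Spectral peak ratio:
Peak A = 3648.5 counts
Peak B = 4247.1 counts
Ratio = 3648.5 / 4247.1 = 0.8591

0.8591


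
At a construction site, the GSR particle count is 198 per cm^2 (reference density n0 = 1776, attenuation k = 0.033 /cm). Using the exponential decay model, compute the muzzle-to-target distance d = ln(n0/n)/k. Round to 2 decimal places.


GSR distance calculation:
n0/n = 1776 / 198 = 8.969697
ln(n0/n) = 2.193852
d = 2.193852 / 0.033 = 66.48 cm

66.48


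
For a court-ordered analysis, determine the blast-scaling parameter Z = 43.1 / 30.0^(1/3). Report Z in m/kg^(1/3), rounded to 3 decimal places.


Scaled distance calculation:
W^(1/3) = 30.0^(1/3) = 3.107233
Z = R / W^(1/3) = 43.1 / 3.107233
Z = 13.871 m/kg^(1/3)

13.871


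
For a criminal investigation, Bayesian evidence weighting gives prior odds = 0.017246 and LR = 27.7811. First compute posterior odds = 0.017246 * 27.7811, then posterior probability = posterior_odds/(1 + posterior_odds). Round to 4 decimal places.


Bayesian evidence evaluation:
Posterior odds = prior_odds * LR = 0.017246 * 27.7811 = 0.4791129
Posterior probability = posterior_odds / (1 + posterior_odds)
= 0.4791129 / (1 + 0.4791129)
= 0.4791129 / 1.4791129
= 0.3239

0.3239


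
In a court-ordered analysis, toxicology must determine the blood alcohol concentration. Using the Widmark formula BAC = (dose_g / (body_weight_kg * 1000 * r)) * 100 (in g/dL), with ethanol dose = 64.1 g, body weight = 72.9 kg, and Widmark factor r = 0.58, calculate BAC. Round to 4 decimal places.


Applying the Widmark formula:
BAC = (dose_g / (body_wt * 1000 * r)) * 100
Denominator = 72.9 * 1000 * 0.58 = 42282
BAC = (64.1 / 42282) * 100
BAC = 0.1516 g/dL

0.1516


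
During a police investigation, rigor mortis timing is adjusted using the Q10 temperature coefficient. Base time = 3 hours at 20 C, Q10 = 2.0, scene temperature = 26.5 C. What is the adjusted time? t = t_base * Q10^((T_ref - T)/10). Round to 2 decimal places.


Rigor mortis time adjustment:
Exponent = (T_ref - T_actual) / 10 = (20 - 26.5) / 10 = -0.65
Q10 factor = 2.0^-0.65 = 0.63728
t_adjusted = 3 * 0.63728 = 1.91 hours

1.91


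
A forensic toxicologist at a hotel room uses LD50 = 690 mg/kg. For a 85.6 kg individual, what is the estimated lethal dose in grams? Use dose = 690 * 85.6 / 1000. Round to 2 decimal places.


Lethal dose calculation:
Lethal dose = LD50 * body_weight / 1000
= 690 * 85.6 / 1000
= 59064 / 1000
= 59.06 g

59.06


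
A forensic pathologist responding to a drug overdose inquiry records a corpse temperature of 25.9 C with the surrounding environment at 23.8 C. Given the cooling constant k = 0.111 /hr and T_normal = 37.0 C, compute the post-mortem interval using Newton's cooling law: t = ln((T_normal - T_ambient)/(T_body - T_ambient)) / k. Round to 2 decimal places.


Using Newton's law of cooling:
t = ln((T_normal - T_ambient) / (T_body - T_ambient)) / k
T_normal - T_ambient = 13.2
T_body - T_ambient = 2.1
Ratio = 6.285714
ln(ratio) = 1.838279
t = 1.838279 / 0.111 = 16.56 hours

16.56


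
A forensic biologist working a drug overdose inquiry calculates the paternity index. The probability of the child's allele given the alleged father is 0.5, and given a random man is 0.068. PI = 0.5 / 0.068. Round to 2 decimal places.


Paternity Index calculation:
PI = P(allele|father) / P(allele|random)
PI = 0.5 / 0.068
PI = 7.35

7.35


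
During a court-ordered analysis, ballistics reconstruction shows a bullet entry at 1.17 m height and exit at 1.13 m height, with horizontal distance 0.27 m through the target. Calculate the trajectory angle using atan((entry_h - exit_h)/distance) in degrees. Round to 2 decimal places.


Bullet trajectory angle:
Height difference = 1.17 - 1.13 = 0.04 m
angle = atan(0.04 / 0.27)
angle = atan(0.148148)
angle = 8.43 degrees

8.43


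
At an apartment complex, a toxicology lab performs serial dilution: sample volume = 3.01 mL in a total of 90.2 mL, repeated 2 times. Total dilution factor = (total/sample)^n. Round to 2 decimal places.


Dilution factor calculation:
Single dilution = V_total / V_sample = 90.2 / 3.01 ≈ 29.966777
Number of dilutions = 2
Total DF = (90.2 / 3.01)^2 (full precision, rounded at the end) = 898.01

898.01


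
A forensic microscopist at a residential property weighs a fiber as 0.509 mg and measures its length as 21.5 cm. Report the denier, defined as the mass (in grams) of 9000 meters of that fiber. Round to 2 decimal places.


Denier calculation:
Mass in grams = 0.509 mg / 1000 = 0.000509 g
Length in meters = 21.5 cm / 100 = 0.215 m
Linear density = mass / length = 0.000509 / 0.215 = 0.00236744 g/m
Denier = (g/m) * 9000 = 0.00236744 * 9000 = 21.31

21.31


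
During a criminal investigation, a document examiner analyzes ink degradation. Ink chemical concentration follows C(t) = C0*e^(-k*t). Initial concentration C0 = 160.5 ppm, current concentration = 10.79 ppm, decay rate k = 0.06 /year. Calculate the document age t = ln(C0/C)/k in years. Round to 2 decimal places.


Document age estimation:
C0/C = 160.5 / 10.79 = 14.874884
ln(C0/C) = 2.699674
t = 2.699674 / 0.06 = 44.99 years

44.99


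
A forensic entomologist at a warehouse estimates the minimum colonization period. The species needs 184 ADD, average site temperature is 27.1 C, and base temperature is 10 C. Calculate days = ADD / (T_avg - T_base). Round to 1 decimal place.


Insect development time:
Effective temperature = avg_temp - T_base = 27.1 - 10 = 17.1 C
Days = ADD / effective_temp = 184 / 17.1 = 10.8 days

10.8


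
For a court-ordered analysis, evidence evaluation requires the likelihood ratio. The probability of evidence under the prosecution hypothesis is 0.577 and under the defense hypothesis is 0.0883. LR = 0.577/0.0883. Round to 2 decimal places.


Likelihood ratio calculation:
LR = P(E|Hp) / P(E|Hd)
LR = 0.577 / 0.0883
LR = 6.53

6.53


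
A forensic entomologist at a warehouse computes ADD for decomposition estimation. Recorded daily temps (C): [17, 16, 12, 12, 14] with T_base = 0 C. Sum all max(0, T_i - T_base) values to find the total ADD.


Computing ADD day by day:
Day 1: max(0, 17 - 0) = 17
Day 2: max(0, 16 - 0) = 16
Day 3: max(0, 12 - 0) = 12
Day 4: max(0, 12 - 0) = 12
Day 5: max(0, 14 - 0) = 14
Total ADD = 71

71


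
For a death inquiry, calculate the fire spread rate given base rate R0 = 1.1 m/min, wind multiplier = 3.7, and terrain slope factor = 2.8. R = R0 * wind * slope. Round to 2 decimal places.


Fire spread rate calculation:
R = R0 * wind_factor * slope_factor
= 1.1 * 3.7 * 2.8
= 4.07 * 2.8
= 11.40 m/min

11.40


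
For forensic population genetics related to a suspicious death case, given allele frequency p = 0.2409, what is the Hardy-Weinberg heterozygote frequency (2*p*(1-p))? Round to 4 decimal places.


Hardy-Weinberg heterozygote frequency:
q = 1 - p = 1 - 0.2409 = 0.7591
2pq = 2 * 0.2409 * 0.7591 = 0.3657

0.3657


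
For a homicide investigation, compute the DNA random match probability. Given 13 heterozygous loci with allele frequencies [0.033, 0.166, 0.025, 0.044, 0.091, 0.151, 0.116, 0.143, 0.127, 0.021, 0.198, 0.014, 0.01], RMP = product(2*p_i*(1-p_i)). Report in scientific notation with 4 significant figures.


Computing RMP for 13 loci:
Locus 1: 2 * 0.033 * 0.967 = 0.063822
Locus 2: 2 * 0.166 * 0.834 = 0.276888
Locus 3: 2 * 0.025 * 0.975 = 0.04875
Locus 4: 2 * 0.044 * 0.956 = 0.084128
Locus 5: 2 * 0.091 * 0.909 = 0.165438
Locus 6: 2 * 0.151 * 0.849 = 0.256398
Locus 7: 2 * 0.116 * 0.884 = 0.205088
Locus 8: 2 * 0.143 * 0.857 = 0.245102
Locus 9: 2 * 0.127 * 0.873 = 0.221742
Locus 10: 2 * 0.021 * 0.979 = 0.041118
Locus 11: 2 * 0.198 * 0.802 = 0.317592
Locus 12: 2 * 0.014 * 0.986 = 0.027608
Locus 13: 2 * 0.01 * 0.99 = 0.0198
RMP = 2.446e-13

2.446e-13


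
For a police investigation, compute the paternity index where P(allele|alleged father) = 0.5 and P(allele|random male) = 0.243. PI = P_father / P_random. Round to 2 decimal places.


Paternity Index calculation:
PI = P(allele|father) / P(allele|random)
PI = 0.5 / 0.243
PI = 2.06

2.06


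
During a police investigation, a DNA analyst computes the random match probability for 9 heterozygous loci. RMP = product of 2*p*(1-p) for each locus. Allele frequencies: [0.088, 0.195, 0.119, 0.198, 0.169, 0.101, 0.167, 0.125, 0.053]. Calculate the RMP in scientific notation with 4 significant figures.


Computing RMP for 9 loci:
Locus 1: 2 * 0.088 * 0.912 = 0.160512
Locus 2: 2 * 0.195 * 0.805 = 0.31395
Locus 3: 2 * 0.119 * 0.881 = 0.209678
Locus 4: 2 * 0.198 * 0.802 = 0.317592
Locus 5: 2 * 0.169 * 0.831 = 0.280878
Locus 6: 2 * 0.101 * 0.899 = 0.181598
Locus 7: 2 * 0.167 * 0.833 = 0.278222
Locus 8: 2 * 0.125 * 0.875 = 0.21875
Locus 9: 2 * 0.053 * 0.947 = 0.100382
RMP = 1.046e-06

1.046e-06


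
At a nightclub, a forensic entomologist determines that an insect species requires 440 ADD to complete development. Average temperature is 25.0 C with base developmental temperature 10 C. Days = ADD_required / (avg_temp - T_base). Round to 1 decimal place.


Insect development time:
Effective temperature = avg_temp - T_base = 25.0 - 10 = 15.0 C
Days = ADD / effective_temp = 440 / 15.0 = 29.3 days

29.3


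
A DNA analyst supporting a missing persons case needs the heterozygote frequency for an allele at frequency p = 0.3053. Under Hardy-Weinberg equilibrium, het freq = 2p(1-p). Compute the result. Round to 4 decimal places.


Hardy-Weinberg heterozygote frequency:
q = 1 - p = 1 - 0.3053 = 0.6947
2pq = 2 * 0.3053 * 0.6947 = 0.4242

0.4242


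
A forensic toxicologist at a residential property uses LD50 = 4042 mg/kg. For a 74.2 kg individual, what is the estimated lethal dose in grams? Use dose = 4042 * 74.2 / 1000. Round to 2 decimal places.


Lethal dose calculation:
Lethal dose = LD50 * body_weight / 1000
= 4042 * 74.2 / 1000
= 299916.4 / 1000
= 299.92 g

299.92


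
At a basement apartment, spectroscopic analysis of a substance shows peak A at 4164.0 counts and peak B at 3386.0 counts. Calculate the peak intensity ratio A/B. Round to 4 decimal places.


Spectral peak ratio:
Peak A = 4164.0 counts
Peak B = 3386.0 counts
Ratio = 4164.0 / 3386.0 = 1.2298

1.2298


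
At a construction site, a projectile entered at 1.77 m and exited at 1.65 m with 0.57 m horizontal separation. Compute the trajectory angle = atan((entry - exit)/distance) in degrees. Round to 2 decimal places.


Bullet trajectory angle:
Height difference = 1.77 - 1.65 = 0.12 m
angle = atan(0.12 / 0.57)
angle = atan(0.210526)
angle = 11.89 degrees

11.89


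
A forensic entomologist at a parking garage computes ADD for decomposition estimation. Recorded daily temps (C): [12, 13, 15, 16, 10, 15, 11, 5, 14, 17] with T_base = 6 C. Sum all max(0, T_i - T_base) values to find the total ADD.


Computing ADD day by day:
Day 1: max(0, 12 - 6) = 6
Day 2: max(0, 13 - 6) = 7
Day 3: max(0, 15 - 6) = 9
Day 4: max(0, 16 - 6) = 10
Day 5: max(0, 10 - 6) = 4
Day 6: max(0, 15 - 6) = 9
Day 7: max(0, 11 - 6) = 5
Day 8: max(0, 5 - 6) = 0
Day 9: max(0, 14 - 6) = 8
Day 10: max(0, 17 - 6) = 11
Total ADD = 69

69


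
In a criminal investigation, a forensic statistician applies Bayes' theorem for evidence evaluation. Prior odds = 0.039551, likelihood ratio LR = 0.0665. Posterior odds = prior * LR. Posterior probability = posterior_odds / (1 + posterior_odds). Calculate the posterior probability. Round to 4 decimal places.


Bayesian evidence evaluation:
Posterior odds = prior_odds * LR = 0.039551 * 0.0665 = 0.002630142
Posterior probability = posterior_odds / (1 + posterior_odds)
= 0.002630142 / (1 + 0.002630142)
= 0.002630142 / 1.002630142
= 0.0026

0.0026


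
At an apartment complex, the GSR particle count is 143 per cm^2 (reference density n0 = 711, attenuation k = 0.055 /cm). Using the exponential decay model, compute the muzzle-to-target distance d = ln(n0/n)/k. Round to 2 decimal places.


GSR distance calculation:
n0/n = 711 / 143 = 4.972028
ln(n0/n) = 1.603828
d = 1.603828 / 0.055 = 29.16 cm

29.16


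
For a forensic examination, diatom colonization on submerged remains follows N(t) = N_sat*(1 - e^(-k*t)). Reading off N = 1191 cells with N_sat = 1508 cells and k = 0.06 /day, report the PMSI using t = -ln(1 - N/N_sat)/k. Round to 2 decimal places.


PMSI from diatom colonization curve:
N / N_sat = 1191 / 1508 = 0.789788
1 - N/N_sat = 0.210212
ln(1 - N/N_sat) = -1.559639
t = -ln(1 - N/N_sat) / k = -(-1.559639) / 0.06 = 25.99 days

25.99


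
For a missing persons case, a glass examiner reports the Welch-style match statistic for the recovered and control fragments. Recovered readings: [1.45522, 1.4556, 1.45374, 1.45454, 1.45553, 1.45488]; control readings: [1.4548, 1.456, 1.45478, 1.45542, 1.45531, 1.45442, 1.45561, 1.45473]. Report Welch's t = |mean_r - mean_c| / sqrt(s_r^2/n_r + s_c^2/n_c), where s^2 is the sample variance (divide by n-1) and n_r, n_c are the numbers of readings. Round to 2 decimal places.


Welch's t-criterion for glass RI comparison:
Recovered mean = sum / n_r = 8.72951 / 6 = 1.4549183
Control mean = sum / n_c = 11.64107 / 8 = 1.4551338
Recovered sample variance s_r^2 = 4.92577e-07
Control sample variance s_c^2 = 2.85598e-07
Welch SE (unpooled) = sqrt(s_r^2/n_r + s_c^2/n_c) = sqrt(8.20961e-08 + 3.56998e-08) = sqrt(1.17796e-07) = 0.000343214
|mean_r - mean_c| = 0.000215417
t = 0.000215417 / 0.000343214 = 0.63

0.63


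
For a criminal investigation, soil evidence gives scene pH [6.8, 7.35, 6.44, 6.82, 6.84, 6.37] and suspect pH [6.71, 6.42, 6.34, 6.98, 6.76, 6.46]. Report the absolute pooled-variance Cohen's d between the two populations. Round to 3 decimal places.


Pooled-variance Cohen's d for soil pH comparison:
Scene mean = 40.62 / 6 = 6.77
Suspect mean = 39.67 / 6 = 6.611667
Scene sample variance s_s^2 = 0.12272
Suspect sample variance s_c^2 = 0.060177
Pooled variance = ((n_s-1)*s_s^2 + (n_c-1)*s_c^2) / (n_s + n_c - 2) = 0.091448
Pooled SD = sqrt(0.091448) = 0.302404
Mean difference = 0.158333
|d| = |0.158333| / 0.302404 = 0.524

0.524


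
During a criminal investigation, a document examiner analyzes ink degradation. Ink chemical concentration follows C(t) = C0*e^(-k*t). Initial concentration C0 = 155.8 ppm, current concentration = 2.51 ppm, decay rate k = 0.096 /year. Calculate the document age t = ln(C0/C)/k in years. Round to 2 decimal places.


Document age estimation:
C0/C = 155.8 / 2.51 = 62.071713
ln(C0/C) = 4.12829
t = 4.12829 / 0.096 = 43.00 years

43.00


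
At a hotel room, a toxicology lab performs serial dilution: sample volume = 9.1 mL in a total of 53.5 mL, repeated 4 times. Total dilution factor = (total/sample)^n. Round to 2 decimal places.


Dilution factor calculation:
Single dilution = V_total / V_sample = 53.5 / 9.1 ≈ 5.879121
Number of dilutions = 4
Total DF = (53.5 / 9.1)^4 (full precision, rounded at the end) = 1194.67

1194.67


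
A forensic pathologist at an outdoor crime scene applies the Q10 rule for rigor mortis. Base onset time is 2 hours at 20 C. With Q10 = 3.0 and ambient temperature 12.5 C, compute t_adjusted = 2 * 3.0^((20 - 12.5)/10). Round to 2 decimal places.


Rigor mortis time adjustment:
Exponent = (T_ref - T_actual) / 10 = (20 - 12.5) / 10 = 0.75
Q10 factor = 3.0^0.75 = 2.27951
t_adjusted = 2 * 2.27951 = 4.56 hours

4.56


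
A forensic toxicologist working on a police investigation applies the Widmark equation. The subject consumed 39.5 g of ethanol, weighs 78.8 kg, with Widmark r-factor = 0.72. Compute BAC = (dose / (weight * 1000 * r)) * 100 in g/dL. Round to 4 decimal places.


Applying the Widmark formula:
BAC = (dose_g / (body_wt * 1000 * r)) * 100
Denominator = 78.8 * 1000 * 0.72 = 56736
BAC = (39.5 / 56736) * 100
BAC = 0.0696 g/dL

0.0696


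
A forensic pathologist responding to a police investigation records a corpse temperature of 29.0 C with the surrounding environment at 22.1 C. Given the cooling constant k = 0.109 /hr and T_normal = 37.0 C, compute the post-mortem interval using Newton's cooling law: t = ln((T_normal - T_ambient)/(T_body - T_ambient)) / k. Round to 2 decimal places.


Using Newton's law of cooling:
t = ln((T_normal - T_ambient) / (T_body - T_ambient)) / k
T_normal - T_ambient = 14.9
T_body - T_ambient = 6.9
Ratio = 2.15942
ln(ratio) = 0.76984
t = 0.76984 / 0.109 = 7.06 hours

7.06


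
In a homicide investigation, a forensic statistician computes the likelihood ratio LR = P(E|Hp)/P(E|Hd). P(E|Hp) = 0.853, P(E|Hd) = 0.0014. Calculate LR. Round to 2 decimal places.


Likelihood ratio calculation:
LR = P(E|Hp) / P(E|Hd)
LR = 0.853 / 0.0014
LR = 609.29

609.29


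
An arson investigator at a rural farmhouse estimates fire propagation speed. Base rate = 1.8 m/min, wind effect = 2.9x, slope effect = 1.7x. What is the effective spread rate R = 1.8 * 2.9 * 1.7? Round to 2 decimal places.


Fire spread rate calculation:
R = R0 * wind_factor * slope_factor
= 1.8 * 2.9 * 1.7
= 5.22 * 1.7
= 8.87 m/min

8.87


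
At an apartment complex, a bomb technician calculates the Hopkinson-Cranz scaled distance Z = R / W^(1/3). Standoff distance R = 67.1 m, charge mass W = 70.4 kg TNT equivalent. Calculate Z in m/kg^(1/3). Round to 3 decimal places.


Scaled distance calculation:
W^(1/3) = 70.4^(1/3) = 4.12912
Z = R / W^(1/3) = 67.1 / 4.12912
Z = 16.250 m/kg^(1/3)

16.250


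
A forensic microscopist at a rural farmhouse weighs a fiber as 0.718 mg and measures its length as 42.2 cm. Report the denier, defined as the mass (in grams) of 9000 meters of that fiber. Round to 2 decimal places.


Denier calculation:
Mass in grams = 0.718 mg / 1000 = 0.000718 g
Length in meters = 42.2 cm / 100 = 0.422 m
Linear density = mass / length = 0.000718 / 0.422 = 0.00170142 g/m
Denier = (g/m) * 9000 = 0.00170142 * 9000 = 15.31

15.31


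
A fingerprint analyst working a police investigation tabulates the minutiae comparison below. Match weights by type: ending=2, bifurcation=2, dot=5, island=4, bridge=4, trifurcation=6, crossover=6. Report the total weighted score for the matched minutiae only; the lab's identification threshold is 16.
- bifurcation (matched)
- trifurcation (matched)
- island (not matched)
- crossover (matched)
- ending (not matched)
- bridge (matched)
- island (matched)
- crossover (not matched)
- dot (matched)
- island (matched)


Weighted minutiae match score:
  bifurcation: matched, +2 (running total 2)
  trifurcation: matched, +6 (running total 8)
  island: not matched, +0
  crossover: matched, +6 (running total 14)
  ending: not matched, +0
  bridge: matched, +4 (running total 18)
  island: matched, +4 (running total 22)
  crossover: not matched, +0
  dot: matched, +5 (running total 27)
  island: matched, +4 (running total 31)
Total score = 31
Threshold = 16; verdict = identification

31


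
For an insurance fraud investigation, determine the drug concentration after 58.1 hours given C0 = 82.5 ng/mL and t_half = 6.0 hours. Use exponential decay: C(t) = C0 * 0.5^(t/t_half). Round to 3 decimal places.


Drug concentration decay:
Number of half-lives = t / t_half = 58.1 / 6.0 = 9.683333
Decay factor = 0.5^9.683333 = 0.00121626
C(t) = 82.5 * 0.00121626 = 0.100 ng/mL

0.100


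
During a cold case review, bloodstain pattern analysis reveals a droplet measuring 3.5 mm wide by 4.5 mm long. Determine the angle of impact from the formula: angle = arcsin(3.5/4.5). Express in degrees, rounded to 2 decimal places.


Blood spatter impact angle calculation:
width / length = 3.5 / 4.5 = 0.777778
angle = arcsin(0.777778)
angle = 51.06 degrees

51.06


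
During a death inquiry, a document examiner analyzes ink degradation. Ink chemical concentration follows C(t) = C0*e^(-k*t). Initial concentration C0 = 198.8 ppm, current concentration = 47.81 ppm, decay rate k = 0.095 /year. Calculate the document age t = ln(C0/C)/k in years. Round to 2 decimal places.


Document age estimation:
C0/C = 198.8 / 47.81 = 4.158126
ln(C0/C) = 1.425064
t = 1.425064 / 0.095 = 15.00 years

15.00


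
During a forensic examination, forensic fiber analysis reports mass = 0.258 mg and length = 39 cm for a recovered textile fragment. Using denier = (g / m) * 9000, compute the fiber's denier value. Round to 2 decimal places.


Denier calculation:
Mass in grams = 0.258 mg / 1000 = 0.000258 g
Length in meters = 39 cm / 100 = 0.39 m
Linear density = mass / length = 0.000258 / 0.39 = 0.00066154 g/m
Denier = (g/m) * 9000 = 0.00066154 * 9000 = 5.95

5.95


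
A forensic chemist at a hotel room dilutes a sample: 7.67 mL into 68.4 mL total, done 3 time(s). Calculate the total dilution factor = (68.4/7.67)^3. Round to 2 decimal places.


Dilution factor calculation:
Single dilution = V_total / V_sample = 68.4 / 7.67 ≈ 8.917862
Number of dilutions = 3
Total DF = (68.4 / 7.67)^3 (full precision, rounded at the end) = 709.22

709.22


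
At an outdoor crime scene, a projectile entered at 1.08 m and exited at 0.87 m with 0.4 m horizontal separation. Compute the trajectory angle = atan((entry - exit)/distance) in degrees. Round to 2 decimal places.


Bullet trajectory angle:
Height difference = 1.08 - 0.87 = 0.21 m
angle = atan(0.21 / 0.4)
angle = atan(0.525)
angle = 27.70 degrees

27.70


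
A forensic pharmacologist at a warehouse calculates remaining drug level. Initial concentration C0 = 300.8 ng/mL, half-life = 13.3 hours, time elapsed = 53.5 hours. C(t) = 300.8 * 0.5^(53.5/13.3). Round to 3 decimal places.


Drug concentration decay:
Number of half-lives = t / t_half = 53.5 / 13.3 = 4.022556
Decay factor = 0.5^4.022556 = 0.06153043
C(t) = 300.8 * 0.06153043 = 18.508 ng/mL

18.508


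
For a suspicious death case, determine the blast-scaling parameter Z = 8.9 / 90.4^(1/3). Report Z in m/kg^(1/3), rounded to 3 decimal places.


Scaled distance calculation:
W^(1/3) = 90.4^(1/3) = 4.488034
Z = R / W^(1/3) = 8.9 / 4.488034
Z = 1.983 m/kg^(1/3)

1.983


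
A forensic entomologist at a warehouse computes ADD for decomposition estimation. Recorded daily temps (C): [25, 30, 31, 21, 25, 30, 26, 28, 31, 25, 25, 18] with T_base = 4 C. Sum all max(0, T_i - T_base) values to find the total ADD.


Computing ADD day by day:
Day 1: max(0, 25 - 4) = 21
Day 2: max(0, 30 - 4) = 26
Day 3: max(0, 31 - 4) = 27
Day 4: max(0, 21 - 4) = 17
Day 5: max(0, 25 - 4) = 21
Day 6: max(0, 30 - 4) = 26
Day 7: max(0, 26 - 4) = 22
Day 8: max(0, 28 - 4) = 24
Day 9: max(0, 31 - 4) = 27
Day 10: max(0, 25 - 4) = 21
Day 11: max(0, 25 - 4) = 21
Day 12: max(0, 18 - 4) = 14
Total ADD = 267

267


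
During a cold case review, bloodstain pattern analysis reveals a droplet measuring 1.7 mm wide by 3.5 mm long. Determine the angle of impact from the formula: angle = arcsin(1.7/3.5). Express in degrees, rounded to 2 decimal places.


Blood spatter impact angle calculation:
width / length = 1.7 / 3.5 = 0.485714
angle = arcsin(0.485714)
angle = 29.06 degrees

29.06


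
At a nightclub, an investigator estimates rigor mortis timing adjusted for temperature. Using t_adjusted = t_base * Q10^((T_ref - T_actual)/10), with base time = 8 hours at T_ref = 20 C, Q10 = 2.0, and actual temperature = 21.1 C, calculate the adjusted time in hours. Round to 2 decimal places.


Rigor mortis time adjustment:
Exponent = (T_ref - T_actual) / 10 = (20 - 21.1) / 10 = -0.11
Q10 factor = 2.0^-0.11 = 0.92659
t_adjusted = 8 * 0.92659 = 7.41 hours

7.41


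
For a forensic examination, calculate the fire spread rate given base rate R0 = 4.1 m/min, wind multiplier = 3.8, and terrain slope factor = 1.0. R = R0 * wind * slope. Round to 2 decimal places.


Fire spread rate calculation:
R = R0 * wind_factor * slope_factor
= 4.1 * 3.8 * 1.0
= 15.58 * 1.0
= 15.58 m/min

15.58


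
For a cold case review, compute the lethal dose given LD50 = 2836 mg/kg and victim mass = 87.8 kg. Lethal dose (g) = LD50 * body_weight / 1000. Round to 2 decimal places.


Lethal dose calculation:
Lethal dose = LD50 * body_weight / 1000
= 2836 * 87.8 / 1000
= 249000.8 / 1000
= 249.00 g

249.00


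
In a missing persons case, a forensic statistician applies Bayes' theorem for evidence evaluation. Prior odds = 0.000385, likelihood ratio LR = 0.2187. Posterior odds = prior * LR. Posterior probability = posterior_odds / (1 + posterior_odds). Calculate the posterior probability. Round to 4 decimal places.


Bayesian evidence evaluation:
Posterior odds = prior_odds * LR = 0.000385 * 0.2187 = 0.0000841995
Posterior probability = posterior_odds / (1 + posterior_odds)
= 0.0000841995 / (1 + 0.0000841995)
= 0.0000841995 / 1.0000841995
= 0.0001

0.0001


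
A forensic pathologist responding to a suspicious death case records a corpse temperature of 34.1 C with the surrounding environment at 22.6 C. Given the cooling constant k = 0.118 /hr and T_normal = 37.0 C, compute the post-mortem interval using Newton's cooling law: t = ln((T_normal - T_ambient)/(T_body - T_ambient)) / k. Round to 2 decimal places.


Using Newton's law of cooling:
t = ln((T_normal - T_ambient) / (T_body - T_ambient)) / k
T_normal - T_ambient = 14.4
T_body - T_ambient = 11.5
Ratio = 1.252174
ln(ratio) = 0.224881
t = 0.224881 / 0.118 = 1.91 hours

1.91


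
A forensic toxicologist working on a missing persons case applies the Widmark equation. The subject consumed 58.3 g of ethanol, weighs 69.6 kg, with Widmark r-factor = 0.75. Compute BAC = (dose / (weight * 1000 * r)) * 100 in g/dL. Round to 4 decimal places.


Applying the Widmark formula:
BAC = (dose_g / (body_wt * 1000 * r)) * 100
Denominator = 69.6 * 1000 * 0.75 = 52200
BAC = (58.3 / 52200) * 100
BAC = 0.1117 g/dL

0.1117


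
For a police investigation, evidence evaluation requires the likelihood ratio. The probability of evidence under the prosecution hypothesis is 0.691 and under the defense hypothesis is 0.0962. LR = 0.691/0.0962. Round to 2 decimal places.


Likelihood ratio calculation:
LR = P(E|Hp) / P(E|Hd)
LR = 0.691 / 0.0962
LR = 7.18

7.18


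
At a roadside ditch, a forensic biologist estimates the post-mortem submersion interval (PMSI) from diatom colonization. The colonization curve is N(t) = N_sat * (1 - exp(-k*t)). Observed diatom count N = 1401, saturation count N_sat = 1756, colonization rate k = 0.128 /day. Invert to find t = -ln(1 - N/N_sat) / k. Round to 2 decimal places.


PMSI from diatom colonization curve:
N / N_sat = 1401 / 1756 = 0.797836
1 - N/N_sat = 0.202164
ln(1 - N/N_sat) = -1.598676
t = -ln(1 - N/N_sat) / k = -(-1.598676) / 0.128 = 12.49 days

12.49


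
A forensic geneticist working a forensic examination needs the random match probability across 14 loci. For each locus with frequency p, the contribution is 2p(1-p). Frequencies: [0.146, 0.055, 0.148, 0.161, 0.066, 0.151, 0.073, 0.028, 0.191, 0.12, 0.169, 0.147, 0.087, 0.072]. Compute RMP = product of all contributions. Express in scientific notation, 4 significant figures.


Computing RMP for 14 loci:
Locus 1: 2 * 0.146 * 0.854 = 0.249368
Locus 2: 2 * 0.055 * 0.945 = 0.10395
Locus 3: 2 * 0.148 * 0.852 = 0.252192
Locus 4: 2 * 0.161 * 0.839 = 0.270158
Locus 5: 2 * 0.066 * 0.934 = 0.123288
Locus 6: 2 * 0.151 * 0.849 = 0.256398
Locus 7: 2 * 0.073 * 0.927 = 0.135342
Locus 8: 2 * 0.028 * 0.972 = 0.054432
Locus 9: 2 * 0.191 * 0.809 = 0.309038
Locus 10: 2 * 0.12 * 0.88 = 0.2112
Locus 11: 2 * 0.169 * 0.831 = 0.280878
Locus 12: 2 * 0.147 * 0.853 = 0.250782
Locus 13: 2 * 0.087 * 0.913 = 0.158862
Locus 14: 2 * 0.072 * 0.928 = 0.133632
RMP = 4.014e-11

4.014e-11
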